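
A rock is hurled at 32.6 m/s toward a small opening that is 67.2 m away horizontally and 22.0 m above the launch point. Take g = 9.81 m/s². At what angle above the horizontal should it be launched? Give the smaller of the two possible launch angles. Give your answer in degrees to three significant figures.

Trajectory: y = x tanθ − g x² (1 + tan²θ)/(2v₀²). With x = 67.2, y = 22.0, v₀ = 32.6, g = 9.81:
20.84 tan²θ − 67.2 tanθ + (42.84) = 0.
tanθ = [67.2 ± √(67.2² − 4 × 20.84 × (42.84))] / (2 × 20.84) = (67.2 ± 30.73) / 41.68, giving tanθ = 0.8750 or 2.349.
θ = 41.19° or 66.94°; the smaller is 41.19°.

41.2°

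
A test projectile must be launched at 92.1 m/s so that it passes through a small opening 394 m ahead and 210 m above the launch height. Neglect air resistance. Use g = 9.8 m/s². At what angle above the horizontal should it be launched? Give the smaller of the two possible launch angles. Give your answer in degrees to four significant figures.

44.38°

Trajectory: y = x tanθ − g x² (1 + tan²θ)/(2v₀²). With x = 394, y = 210, v₀ = 92.1, g = 9.80:
89.67 tan²θ − 394 tanθ + (299.7) = 0.
tanθ = [394 ± √(394² − 4 × 89.67 × (299.7))] / (2 × 89.67) = (394 ± 218.5) / 179.3, giving tanθ = 0.9785 or 3.415.
θ = 44.38° or 73.68°; the smaller is 44.38°.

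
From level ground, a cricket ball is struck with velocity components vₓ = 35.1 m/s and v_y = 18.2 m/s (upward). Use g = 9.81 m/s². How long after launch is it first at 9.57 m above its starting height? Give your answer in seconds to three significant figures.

0.634 s

Require v_y0 t − ½ g t² = 9.57, i.e. 4.905 t² − 18.20 t + 9.57 = 0.
Quadratic formula: t = (18.20 ± √143.48) / 9.81 = (18.20 ± 11.98) / 9.81 → t = 0.6342 s or 3.076 s.
The first (ascending) time is 0.6342 s.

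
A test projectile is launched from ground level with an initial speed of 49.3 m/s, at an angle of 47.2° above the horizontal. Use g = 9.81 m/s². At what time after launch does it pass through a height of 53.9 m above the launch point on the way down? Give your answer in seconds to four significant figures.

5.302 s

Components: vₓ = 49.30 cos 47.2° = 33.50 m/s, v_y0 = 49.30 sin 47.2° = 36.17 m/s.
Height y(t) = 36.17 t − 4.905 t² = 53.9 gives 4.905 t² − 36.17 t + 53.9 = 0.
Quadratic formula: t = (36.17 ± √250.96) / 9.81 = (36.17 ± 15.84) / 9.81 → t = 2.072 s or 5.302 s.
The descending-branch root is 5.302 s.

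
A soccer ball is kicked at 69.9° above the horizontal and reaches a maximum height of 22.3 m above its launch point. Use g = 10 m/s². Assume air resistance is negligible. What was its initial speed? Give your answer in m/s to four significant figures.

22.49 m/s

At the peak v_y = 0, so v_y0 = √(2gH) = √(2 × 10.0 × 22.3) = 21.12 m/s.
v_y0 = v₀ sin θ ⇒ v₀ = 21.12 / sin 69.9° = 22.49 m/s.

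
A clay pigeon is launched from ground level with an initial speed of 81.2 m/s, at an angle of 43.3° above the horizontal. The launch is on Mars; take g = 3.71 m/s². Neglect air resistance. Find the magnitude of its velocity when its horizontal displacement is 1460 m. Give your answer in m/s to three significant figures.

69.2 m/s

vₓ = 81.20 cos 43.3° = 59.10 m/s; v_y0 = 81.20 sin 43.3° = 55.69 m/s.
At x = 1460 m, t = x/vₓ = 1460/59.10 = 24.71 s.
Vertical velocity there: v_y = v_y0 − g t = 55.69 − 3.71 × 24.71 = −35.97 m/s.
Speed: √(vₓ² + v_y²) = √(59.10² + 35.97²) = 69.18 m/s.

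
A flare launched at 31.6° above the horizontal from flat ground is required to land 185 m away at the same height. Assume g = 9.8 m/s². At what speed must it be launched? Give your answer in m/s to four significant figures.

From R = (v₀² / g) sin 2θ: v₀ = √(gR / sin 2θ).
v₀ = √(9.80 × 185 / sin 63.20°) = √(1813 / 0.8926) = √2031.2 = 45.07 m/s.

45.07 m/s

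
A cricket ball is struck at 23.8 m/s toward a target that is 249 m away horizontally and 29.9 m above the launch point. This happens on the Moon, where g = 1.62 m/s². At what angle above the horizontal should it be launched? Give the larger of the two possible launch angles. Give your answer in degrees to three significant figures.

Trajectory: y = x tanθ − g x² (1 + tan²θ)/(2v₀²). With x = 249, y = 29.9, v₀ = 23.8, g = 1.62:
88.66 tan²θ − 249 tanθ + (118.6) = 0.
tanθ = [249 ± √(249² − 4 × 88.66 × (118.6))] / (2 × 88.66) = (249 ± 141.3) / 177.3, giving tanθ = 0.6076 or 2.201.
θ = 31.28° or 65.56°; the larger is 65.56°.

65.6°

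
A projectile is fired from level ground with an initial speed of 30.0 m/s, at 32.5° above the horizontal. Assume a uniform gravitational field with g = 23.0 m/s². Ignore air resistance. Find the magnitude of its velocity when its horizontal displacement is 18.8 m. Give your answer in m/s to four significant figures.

25.32 m/s

Resolve: vₓ = 30.00 cos 32.5° = 25.30 m/s and v_y0 = 30.00 sin 32.5° = 16.12 m/s.
x = vₓ t ⇒ t = 18.8/25.30 = 0.7430 s.
Vertical velocity there: v_y = v_y0 − g t = 16.12 − 23.0 × 0.7430 = −0.9707 m/s.
Speed: √(vₓ² + v_y²) = √(25.30² + 0.9707²) = 25.32 m/s.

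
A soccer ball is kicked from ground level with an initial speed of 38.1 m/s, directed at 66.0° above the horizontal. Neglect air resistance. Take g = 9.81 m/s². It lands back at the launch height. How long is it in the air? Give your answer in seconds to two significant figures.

Resolve: vₓ = 38.10 cos 66.0° = 15.50 m/s and v_y0 = 38.10 sin 66.0° = 34.81 m/s.
Landing at launch height ⇒ T = 2 v_y0 / g = 2 × 34.81 / 9.81 = 7.096 s.

7.1 s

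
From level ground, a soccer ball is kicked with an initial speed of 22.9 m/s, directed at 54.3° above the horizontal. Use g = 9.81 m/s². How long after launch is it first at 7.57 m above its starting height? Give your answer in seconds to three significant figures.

0.464 s

Components: vₓ = 22.90 cos 54.3° = 13.36 m/s, v_y0 = 22.90 sin 54.3° = 18.60 m/s.
Set y = v_y0 t − ½ g t² = 7.57: 4.905 t² − 18.60 t + 7.57 = 0.
Quadratic formula: t = (18.60 ± √197.31) / 9.81 = (18.60 ± 14.05) / 9.81 → t = 0.4638 s or 3.328 s.
The first (ascending) time is 0.4638 s.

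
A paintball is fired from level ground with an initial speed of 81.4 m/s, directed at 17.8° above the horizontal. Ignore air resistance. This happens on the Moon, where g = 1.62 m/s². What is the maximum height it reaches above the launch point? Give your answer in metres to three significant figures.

Components: vₓ = 81.40 cos 17.8° = 77.50 m/s, v_y0 = 81.40 sin 17.8° = 24.88 m/s.
Maximum height: H = v_y0² / (2g) = 24.88² / (2 × 1.62) = 191.1 m.

191 m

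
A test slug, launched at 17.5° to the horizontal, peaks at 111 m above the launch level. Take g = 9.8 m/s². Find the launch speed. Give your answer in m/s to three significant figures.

155 m/s

At the peak v_y = 0, so v_y0 = √(2gH) = √(2 × 9.80 × 111) = 46.64 m/s.
v_y0 = v₀ sin θ ⇒ v₀ = 46.64 / sin 17.5° = 155.1 m/s.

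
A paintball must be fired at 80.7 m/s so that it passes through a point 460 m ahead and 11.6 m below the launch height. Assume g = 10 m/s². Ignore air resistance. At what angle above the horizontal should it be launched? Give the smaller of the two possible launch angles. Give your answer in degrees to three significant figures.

20.7°

Trajectory: y = x tanθ − g x² (1 + tan²θ)/(2v₀²). With x = 460, y = −11.6, v₀ = 80.7, g = 10.0:
162.5 tan²θ − 460 tanθ + (150.9) = 0.
tanθ = [460 ± √(460² − 4 × 162.5 × (150.9))] / (2 × 162.5) = (460 ± 337.0) / 324.9, giving tanθ = 0.3786 or 2.453.
θ = 20.73° or 67.82°; the smaller is 20.73°.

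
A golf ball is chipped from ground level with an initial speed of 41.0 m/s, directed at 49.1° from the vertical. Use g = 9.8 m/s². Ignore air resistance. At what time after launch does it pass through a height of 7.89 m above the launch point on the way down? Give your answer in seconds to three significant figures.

Horizontal component vₓ = 41.00 sin 49.1° = 30.99 m/s; vertical v_y0 = 41.00 cos 49.1° = 26.84 m/s.
Require v_y0 t − ½ g t² = 7.89, i.e. 4.900 t² − 26.84 t + 7.89 = 0.
Quadratic formula: t = (26.84 ± √565.98) / 9.80 = (26.84 ± 23.79) / 9.80 → t = 0.3116 s or 5.167 s.
The descending-branch root is 5.167 s.

5.17 s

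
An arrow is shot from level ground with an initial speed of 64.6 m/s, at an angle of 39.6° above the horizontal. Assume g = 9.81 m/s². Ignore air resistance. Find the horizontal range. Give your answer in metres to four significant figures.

Horizontal component vₓ = 64.60 cos 39.6° = 49.78 m/s; vertical v_y0 = 64.60 sin 39.6° = 41.18 m/s.
Flight time T = 2 v_y0 / g = 8.395 s.
Horizontal distance R = vₓ T = 49.78 × 8.395 = 417.9 m.

417.9 m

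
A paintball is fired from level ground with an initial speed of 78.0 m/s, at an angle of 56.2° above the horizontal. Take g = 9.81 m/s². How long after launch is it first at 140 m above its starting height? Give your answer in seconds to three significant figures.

Horizontal component vₓ = 78.00 cos 56.2° = 43.39 m/s; vertical v_y0 = 78.00 sin 56.2° = 64.82 m/s.
Require v_y0 t − ½ g t² = 140, i.e. 4.905 t² − 64.82 t + 140 = 0.
Quadratic formula: t = (64.82 ± √1454.4) / 9.81 = (64.82 ± 38.14) / 9.81 → t = 2.720 s or 10.49 s.
The first (ascending) time is 2.720 s.

2.72 s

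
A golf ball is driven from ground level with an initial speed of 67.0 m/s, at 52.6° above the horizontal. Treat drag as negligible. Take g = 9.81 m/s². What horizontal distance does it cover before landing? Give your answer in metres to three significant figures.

442 m

vₓ = 67.00 cos 52.6° = 40.69 m/s; v_y0 = 67.00 sin 52.6° = 53.23 m/s.
Flight time T = 2 v_y0 / g = 10.85 s.
Range: R = vₓ T = 40.69 × 10.85 = 441.6 m.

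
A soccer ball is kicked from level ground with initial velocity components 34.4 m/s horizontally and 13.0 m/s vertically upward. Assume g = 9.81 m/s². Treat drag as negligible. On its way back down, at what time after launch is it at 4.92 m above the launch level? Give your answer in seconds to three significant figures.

Require v_y0 t − ½ g t² = 4.92, i.e. 4.905 t² − 13.00 t + 4.92 = 0.
t = [13.00 ± √(13.00² − 2·9.81·4.92)] / 9.81 = (13.00 ± 8.513) / 9.81, so t = 0.4574 s or t = 2.193 s.
The descending-branch root is 2.193 s.

2.19 s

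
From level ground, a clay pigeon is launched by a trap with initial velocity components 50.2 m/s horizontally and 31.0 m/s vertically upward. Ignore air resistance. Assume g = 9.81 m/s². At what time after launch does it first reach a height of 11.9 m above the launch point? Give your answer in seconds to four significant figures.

Set y = v_y0 t − ½ g t² = 11.9: 4.905 t² − 31.00 t + 11.9 = 0.
t = [31.00 ± √(31.00² − 2·9.81·11.9)] / 9.81 = (31.00 ± 26.97) / 9.81, so t = 0.4105 s or t = 5.910 s.
The first (ascending) time is 0.4105 s.

0.4105 s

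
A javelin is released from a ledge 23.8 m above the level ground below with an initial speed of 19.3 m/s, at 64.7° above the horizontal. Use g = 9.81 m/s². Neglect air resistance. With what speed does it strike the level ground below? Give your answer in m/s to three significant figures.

29.0 m/s

Resolve: vₓ = 19.30 cos 64.7° = 8.248 m/s and v_y0 = 19.30 sin 64.7° = 17.45 m/s.
With up positive and y = 0 at the ground: y(t) = 23.8 + (17.45) t − 4.905 t². Setting y = 0 and taking the positive root: t = [17.45 + √(17.45² + 2·9.81·23.8)] / 9.81 = (17.45 + 27.77) / 9.81 = 4.610 s.
Vertical velocity at impact: v_y = v_y0 − g t = 17.45 − 9.81 × 4.610 = −27.77 m/s.
Speed: |v| = √(vₓ² + v_y²) = √(8.248² + 27.77²) = 28.97 m/s.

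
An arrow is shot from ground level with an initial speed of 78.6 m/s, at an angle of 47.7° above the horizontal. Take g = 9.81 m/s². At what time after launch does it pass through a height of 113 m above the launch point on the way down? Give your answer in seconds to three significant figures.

Components: vₓ = 78.60 cos 47.7° = 52.90 m/s, v_y0 = 78.60 sin 47.7° = 58.14 m/s.
Set y = v_y0 t − ½ g t² = 113: 4.905 t² − 58.14 t + 113 = 0.
t = [58.14 ± √(58.14² − 2·9.81·113)] / 9.81 = (58.14 ± 34.10) / 9.81, so t = 2.450 s or t = 9.402 s.
The descending-branch root is 9.402 s.

9.40 s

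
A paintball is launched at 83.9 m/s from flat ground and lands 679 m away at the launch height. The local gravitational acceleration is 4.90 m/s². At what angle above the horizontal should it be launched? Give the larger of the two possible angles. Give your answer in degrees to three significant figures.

Level-ground range R = v₀² sin(2θ)/g ⇒ sin(2θ) = gR/v₀² = 4.90 × 679 / 83.9² = 0.4727.
2θ = 28.21° or 180° − 28.21° = 151.8°, so θ = 14.10° or 75.90°.
The larger angle is 75.90°.

75.9°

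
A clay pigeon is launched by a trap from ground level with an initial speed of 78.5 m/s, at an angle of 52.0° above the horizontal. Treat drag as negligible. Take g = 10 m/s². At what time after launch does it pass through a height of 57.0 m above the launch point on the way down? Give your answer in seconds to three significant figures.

11.4 s

Components: vₓ = 78.50 cos 52.0° = 48.33 m/s, v_y0 = 78.50 sin 52.0° = 61.86 m/s.
Height y(t) = 61.86 t − 5.000 t² = 57.0 gives 5.000 t² − 61.86 t + 57.0 = 0.
t = [61.86 ± √(61.86² − 2·10.0·57.0)] / 10.0 = (61.86 ± 51.83) / 10.0, so t = 1.003 s or t = 11.37 s.
The descending-branch root is 11.37 s.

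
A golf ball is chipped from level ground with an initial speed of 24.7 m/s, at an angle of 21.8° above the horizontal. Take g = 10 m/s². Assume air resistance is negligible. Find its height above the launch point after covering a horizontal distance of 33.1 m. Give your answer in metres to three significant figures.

2.82 m

Horizontal component vₓ = 24.70 cos 21.8° = 22.93 m/s; vertical v_y0 = 24.70 sin 21.8° = 9.173 m/s.
At x = 33.1 m, t = x/vₓ = 33.1/22.93 = 1.443 s.
Height: y = v_y0 t − ½ g t² = 9.173 × 1.443 − 5.000 × 1.443² = 13.24 − 10.42 = 2.824 m.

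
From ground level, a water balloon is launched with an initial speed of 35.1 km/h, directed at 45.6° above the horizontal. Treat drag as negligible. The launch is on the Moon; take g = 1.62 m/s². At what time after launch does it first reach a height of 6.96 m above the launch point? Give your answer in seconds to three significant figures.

1.15 s

Convert: 35.1 km/h = 35.1/3.6 = 9.750 m/s.
Components: vₓ = 9.750 cos 45.6° = 6.822 m/s, v_y0 = 9.750 sin 45.6° = 6.966 m/s.
Set y = v_y0 t − ½ g t² = 6.96: 0.8100 t² − 6.966 t + 6.96 = 0.
Quadratic formula: t = (6.966 ± √25.976) / 1.62 = (6.966 ± 5.097) / 1.62 → t = 1.154 s or 7.446 s.
The first (ascending) time is 1.154 s.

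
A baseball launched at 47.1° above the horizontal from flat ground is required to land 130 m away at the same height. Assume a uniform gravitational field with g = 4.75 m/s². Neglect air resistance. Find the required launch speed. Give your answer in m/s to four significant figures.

From R = (v₀² / g) sin 2θ: v₀ = √(gR / sin 2θ).
v₀ = √(4.75 × 130 / sin 94.20°) = √(617.5 / 0.9973) = √619.16 = 24.88 m/s.

24.88 m/s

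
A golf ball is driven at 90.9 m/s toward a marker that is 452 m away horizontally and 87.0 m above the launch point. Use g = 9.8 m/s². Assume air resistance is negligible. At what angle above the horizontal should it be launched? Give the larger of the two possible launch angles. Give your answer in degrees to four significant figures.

Trajectory: y = x tanθ − g x² (1 + tan²θ)/(2v₀²). With x = 452, y = 87.0, v₀ = 90.9, g = 9.80:
121.2 tan²θ − 452 tanθ + (208.2) = 0.
tanθ = [452 ± √(452² − 4 × 121.2 × (208.2))] / (2 × 121.2) = (452 ± 321.6) / 242.3, giving tanθ = 0.5381 or 3.193.
θ = 28.29° or 72.61°; the larger is 72.61°.

72.61°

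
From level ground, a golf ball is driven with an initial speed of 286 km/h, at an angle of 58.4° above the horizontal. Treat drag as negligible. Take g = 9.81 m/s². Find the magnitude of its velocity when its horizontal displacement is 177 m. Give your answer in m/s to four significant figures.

49.06 m/s

Convert: 286 km/h = 286/3.6 = 79.44 m/s.
Components: vₓ = 79.44 cos 58.4° = 41.63 m/s, v_y0 = 79.44 sin 58.4° = 67.66 m/s.
Time to reach x = 177 m: t = x/vₓ = 177/41.63 = 4.252 s.
Vertical velocity there: v_y = v_y0 − g t = 67.66 − 9.81 × 4.252 = 25.95 m/s.
Speed: √(vₓ² + v_y²) = √(41.63² + 25.95²) = 49.06 m/s.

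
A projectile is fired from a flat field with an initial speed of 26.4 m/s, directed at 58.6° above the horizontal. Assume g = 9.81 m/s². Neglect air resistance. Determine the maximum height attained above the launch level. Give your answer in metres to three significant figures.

Components: vₓ = 26.40 cos 58.6° = 13.75 m/s, v_y0 = 26.40 sin 58.6° = 22.53 m/s.
At the apex v_y = 0, so H = v_y0²/(2g) = 22.53²/19.62 = 25.88 m.

25.9 m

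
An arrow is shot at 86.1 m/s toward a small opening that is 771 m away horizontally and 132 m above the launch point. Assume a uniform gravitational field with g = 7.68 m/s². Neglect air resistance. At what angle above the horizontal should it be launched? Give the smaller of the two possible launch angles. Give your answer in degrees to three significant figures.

41.3°

Trajectory: y = x tanθ − g x² (1 + tan²θ)/(2v₀²). With x = 771, y = 132, v₀ = 86.1, g = 7.68:
307.9 tan²θ − 771 tanθ + (439.9) = 0.
tanθ = [771 ± √(771² − 4 × 307.9 × (439.9))] / (2 × 307.9) = (771 ± 229.4) / 615.8, giving tanθ = 0.8795 or 1.624.
θ = 41.33° or 58.38°; the smaller is 41.33°.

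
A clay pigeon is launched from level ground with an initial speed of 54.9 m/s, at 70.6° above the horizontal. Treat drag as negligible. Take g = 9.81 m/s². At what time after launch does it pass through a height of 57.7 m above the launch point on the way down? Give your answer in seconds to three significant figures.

9.29 s

Components: vₓ = 54.90 cos 70.6° = 18.24 m/s, v_y0 = 54.90 sin 70.6° = 51.78 m/s.
Set y = v_y0 t − ½ g t² = 57.7: 4.905 t² − 51.78 t + 57.7 = 0.
Quadratic formula: t = (51.78 ± √1549.4) / 9.81 = (51.78 ± 39.36) / 9.81 → t = 1.266 s or 9.291 s.
The descending-branch root is 9.291 s.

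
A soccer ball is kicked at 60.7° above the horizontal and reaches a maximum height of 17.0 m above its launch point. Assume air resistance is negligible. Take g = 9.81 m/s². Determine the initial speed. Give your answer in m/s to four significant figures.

At the peak v_y = 0, so v_y0 = √(2gH) = √(2 × 9.81 × 17.0) = 18.26 m/s.
v_y0 = v₀ sin θ ⇒ v₀ = 18.26 / sin 60.7° = 20.94 m/s.

20.94 m/s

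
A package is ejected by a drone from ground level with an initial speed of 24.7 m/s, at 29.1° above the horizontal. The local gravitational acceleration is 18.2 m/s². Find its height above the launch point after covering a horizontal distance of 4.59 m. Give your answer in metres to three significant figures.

2.14 m

Horizontal component vₓ = 24.70 cos 29.1° = 21.58 m/s; vertical v_y0 = 24.70 sin 29.1° = 12.01 m/s.
x = vₓ t ⇒ t = 4.59/21.58 = 0.2127 s.
Height: y = v_y0 t − ½ g t² = 12.01 × 0.2127 − 9.100 × 0.2127² = 2.555 − 0.4116 = 2.143 m.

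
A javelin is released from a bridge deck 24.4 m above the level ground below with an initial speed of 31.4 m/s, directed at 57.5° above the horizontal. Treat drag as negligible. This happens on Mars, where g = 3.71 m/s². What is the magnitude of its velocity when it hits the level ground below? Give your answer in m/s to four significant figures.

Horizontal component vₓ = 31.40 cos 57.5° = 16.87 m/s; vertical v_y0 = 31.40 sin 57.5° = 26.48 m/s.
Vertical motion (up positive, ground at y = 0): 1.855 t² − (26.48) t − 24.4 = 0, so t = (26.48 + √(26.48² + 2·3.71·24.4)) / 3.71 = (26.48 + 29.70) / 3.71 = 15.14 s.
Vertical velocity at impact: v_y = v_y0 − g t = 26.48 − 3.71 × 15.14 = −29.70 m/s.
Speed: |v| = √(vₓ² + v_y²) = √(16.87² + 29.70²) = 34.16 m/s.

34.16 m/s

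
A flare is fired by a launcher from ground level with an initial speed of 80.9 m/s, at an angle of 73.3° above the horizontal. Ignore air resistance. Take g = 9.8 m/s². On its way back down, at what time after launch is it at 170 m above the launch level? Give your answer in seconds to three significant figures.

13.2 s

Resolve: vₓ = 80.90 cos 73.3° = 23.25 m/s and v_y0 = 80.90 sin 73.3° = 77.49 m/s.
Set y = v_y0 t − ½ g t² = 170: 4.900 t² − 77.49 t + 170 = 0.
t = [77.49 ± √(77.49² − 2·9.80·170)] / 9.80 = (77.49 ± 51.69) / 9.80, so t = 2.632 s or t = 13.18 s.
The descending-branch root is 13.18 s.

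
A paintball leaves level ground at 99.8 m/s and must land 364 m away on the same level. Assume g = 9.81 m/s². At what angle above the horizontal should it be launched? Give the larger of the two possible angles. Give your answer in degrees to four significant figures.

79.50°

From R = (v₀²/g) sin 2θ: sin 2θ = 9.81 × 364 / 9960.0 = 0.3585.
2θ = 21.01° or 180° − 21.01° = 159.0°, so θ = 10.50° or 79.50°.
The larger angle is 79.50°.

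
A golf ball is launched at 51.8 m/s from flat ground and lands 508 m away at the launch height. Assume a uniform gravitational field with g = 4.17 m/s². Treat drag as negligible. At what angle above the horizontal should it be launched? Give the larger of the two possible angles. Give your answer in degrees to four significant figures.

Level-ground range R = v₀² sin(2θ)/g ⇒ sin(2θ) = gR/v₀² = 4.17 × 508 / 51.8² = 0.7895.
2θ = 52.14° or 180° − 52.14° = 127.9°, so θ = 26.07° or 63.93°.
The larger angle is 63.93°.

63.93°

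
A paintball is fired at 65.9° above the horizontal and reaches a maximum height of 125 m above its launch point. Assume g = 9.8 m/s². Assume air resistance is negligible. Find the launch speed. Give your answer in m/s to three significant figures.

At the peak v_y = 0, so v_y0 = √(2gH) = √(2 × 9.80 × 125) = 49.50 m/s.
v_y0 = v₀ sin θ ⇒ v₀ = 49.50 / sin 65.9° = 54.22 m/s.

54.2 m/s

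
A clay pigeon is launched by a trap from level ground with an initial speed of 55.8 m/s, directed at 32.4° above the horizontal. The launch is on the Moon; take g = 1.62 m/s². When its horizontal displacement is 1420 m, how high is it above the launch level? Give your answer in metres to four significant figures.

Components: vₓ = 55.80 cos 32.4° = 47.11 m/s, v_y0 = 55.80 sin 32.4° = 29.90 m/s.
At x = 1420 m, t = x/vₓ = 1420/47.11 = 30.14 s.
Height: y = v_y0 t − ½ g t² = 29.90 × 30.14 − 0.8100 × 30.14² = 901.2 − 735.8 = 165.3 m.

165.3 m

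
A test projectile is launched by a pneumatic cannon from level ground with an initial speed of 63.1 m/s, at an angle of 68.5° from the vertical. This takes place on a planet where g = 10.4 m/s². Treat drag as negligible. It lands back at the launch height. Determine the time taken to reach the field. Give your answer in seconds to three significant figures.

Horizontal component vₓ = 63.10 sin 68.5° = 58.71 m/s; vertical v_y0 = 63.10 cos 68.5° = 23.13 m/s.
Landing at launch height ⇒ T = 2 v_y0 / g = 2 × 23.13 / 10.4 = 4.447 s.

4.45 s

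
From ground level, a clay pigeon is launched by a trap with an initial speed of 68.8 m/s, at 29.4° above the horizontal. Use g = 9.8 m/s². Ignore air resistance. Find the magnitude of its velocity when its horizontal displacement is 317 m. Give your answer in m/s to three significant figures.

Resolve: vₓ = 68.80 cos 29.4° = 59.94 m/s and v_y0 = 68.80 sin 29.4° = 33.77 m/s.
Time to reach x = 317 m: t = x/vₓ = 317/59.94 = 5.289 s.
Vertical velocity there: v_y = v_y0 − g t = 33.77 − 9.80 × 5.289 = −18.05 m/s.
Speed: √(vₓ² + v_y²) = √(59.94² + 18.05²) = 62.60 m/s.

62.6 m/s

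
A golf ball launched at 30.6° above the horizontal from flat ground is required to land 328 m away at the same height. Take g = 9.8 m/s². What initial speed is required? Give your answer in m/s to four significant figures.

On level ground R = v₀² sin 2θ / g ⇒ v₀ = √(gR / sin 2θ).
v₀ = √(9.80 × 328 / sin 61.20°) = √(3214 / 0.8763) = √3668.1 = 60.57 m/s.

60.57 m/s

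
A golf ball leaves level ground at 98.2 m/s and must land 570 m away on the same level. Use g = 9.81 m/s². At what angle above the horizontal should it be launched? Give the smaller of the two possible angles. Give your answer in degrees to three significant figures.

17.7°

R = v₀² sin 2θ / g gives sin 2θ = gR/v₀² = 9.81·570/98.2² = 0.5799.
2θ = 35.44° or 180° − 35.44° = 144.6°, so θ = 17.72° or 72.28°.
The smaller angle is 17.72°.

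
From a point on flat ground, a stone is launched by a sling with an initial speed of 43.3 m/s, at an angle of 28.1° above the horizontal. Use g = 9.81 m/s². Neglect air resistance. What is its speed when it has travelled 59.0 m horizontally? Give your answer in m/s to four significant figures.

38.55 m/s

Horizontal component vₓ = 43.30 cos 28.1° = 38.20 m/s; vertical v_y0 = 43.30 sin 28.1° = 20.39 m/s.
At x = 59.0 m, t = x/vₓ = 59.0/38.20 = 1.545 s.
Vertical velocity there: v_y = v_y0 − g t = 20.39 − 9.81 × 1.545 = 5.242 m/s.
Speed: √(vₓ² + v_y²) = √(38.20² + 5.242²) = 38.55 m/s.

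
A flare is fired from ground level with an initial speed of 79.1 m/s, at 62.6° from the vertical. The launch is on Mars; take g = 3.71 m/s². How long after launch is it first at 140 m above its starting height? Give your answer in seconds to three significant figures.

Components: vₓ = 79.10 sin 62.6° = 70.23 m/s, v_y0 = 79.10 cos 62.6° = 36.40 m/s.
Require v_y0 t − ½ g t² = 140, i.e. 1.855 t² − 36.40 t + 140 = 0.
t = [36.40 ± √(36.40² − 2·3.71·140)] / 3.71 = (36.40 ± 16.92) / 3.71, so t = 5.251 s or t = 14.37 s.
The first (ascending) time is 5.251 s.

5.25 s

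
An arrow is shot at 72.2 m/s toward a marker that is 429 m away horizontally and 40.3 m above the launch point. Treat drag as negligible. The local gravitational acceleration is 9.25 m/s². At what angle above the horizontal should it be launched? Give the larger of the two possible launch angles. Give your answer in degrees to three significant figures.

Trajectory: y = x tanθ − g x² (1 + tan²θ)/(2v₀²). With x = 429, y = 40.3, v₀ = 72.2, g = 9.25:
163.3 tan²θ − 429 tanθ + (203.6) = 0.
tanθ = [429 ± √(429² − 4 × 163.3 × (203.6))] / (2 × 163.3) = (429 ± 226.0) / 326.6, giving tanθ = 0.6217 or 2.006.
θ = 31.87° or 63.50°; the larger is 63.50°.

63.5°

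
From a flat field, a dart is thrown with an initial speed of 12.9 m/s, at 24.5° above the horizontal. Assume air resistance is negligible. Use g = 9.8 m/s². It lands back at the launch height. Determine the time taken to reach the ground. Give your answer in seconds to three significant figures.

1.09 s

Horizontal component vₓ = 12.90 cos 24.5° = 11.74 m/s; vertical v_y0 = 12.90 sin 24.5° = 5.350 m/s.
It returns to y = 0 when t = 2 v_y0 / g = 2(5.350)/9.80 = 1.092 s.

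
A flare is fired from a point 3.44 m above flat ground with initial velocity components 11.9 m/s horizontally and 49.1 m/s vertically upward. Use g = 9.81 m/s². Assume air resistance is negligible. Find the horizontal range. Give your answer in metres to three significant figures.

With up positive and y = 0 at the ground: y(t) = 3.44 + (49.10) t − 4.905 t². Setting y = 0 and taking the positive root: t = [49.10 + √(49.10² + 2·9.81·3.44)] / 9.81 = (49.10 + 49.78) / 9.81 = 10.08 s.
Horizontal distance: R = vₓ t = 11.90 × 10.08 = 119.9 m.

120 m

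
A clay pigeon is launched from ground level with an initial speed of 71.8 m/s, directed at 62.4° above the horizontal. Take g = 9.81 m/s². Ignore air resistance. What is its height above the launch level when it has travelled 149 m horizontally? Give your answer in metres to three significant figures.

Resolve: vₓ = 71.80 cos 62.4° = 33.26 m/s and v_y0 = 71.80 sin 62.4° = 63.63 m/s.
At x = 149 m, t = x/vₓ = 149/33.26 = 4.479 s.
Height: y = v_y0 t − ½ g t² = 63.63 × 4.479 − 4.905 × 4.479² = 285.0 − 98.41 = 186.6 m.

187 m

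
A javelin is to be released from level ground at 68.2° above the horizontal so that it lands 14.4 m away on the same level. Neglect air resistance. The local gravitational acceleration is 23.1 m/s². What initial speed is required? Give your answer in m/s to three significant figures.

22.0 m/s

From R = (v₀² / g) sin 2θ: v₀ = √(gR / sin 2θ).
v₀ = √(23.1 × 14.4 / sin 136.4°) = √(332.6 / 0.6896) = √482.35 = 21.96 m/s.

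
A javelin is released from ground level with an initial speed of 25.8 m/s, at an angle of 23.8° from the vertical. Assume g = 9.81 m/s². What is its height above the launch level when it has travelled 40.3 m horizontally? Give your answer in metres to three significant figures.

Horizontal component vₓ = 25.80 sin 23.8° = 10.41 m/s; vertical v_y0 = 25.80 cos 23.8° = 23.61 m/s.
Time to reach x = 40.3 m: t = x/vₓ = 40.3/10.41 = 3.871 s.
Height: y = v_y0 t − ½ g t² = 23.61 × 3.871 − 4.905 × 3.871² = 91.37 − 73.49 = 17.88 m.

17.9 m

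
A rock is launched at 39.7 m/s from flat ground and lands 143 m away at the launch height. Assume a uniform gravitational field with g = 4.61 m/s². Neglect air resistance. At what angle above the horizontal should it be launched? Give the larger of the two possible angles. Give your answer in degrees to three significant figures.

Level-ground range R = v₀² sin(2θ)/g ⇒ sin(2θ) = gR/v₀² = 4.61 × 143 / 39.7² = 0.4183.
2θ = 24.73° or 180° − 24.73° = 155.3°, so θ = 12.36° or 77.64°.
The larger angle is 77.64°.

77.6°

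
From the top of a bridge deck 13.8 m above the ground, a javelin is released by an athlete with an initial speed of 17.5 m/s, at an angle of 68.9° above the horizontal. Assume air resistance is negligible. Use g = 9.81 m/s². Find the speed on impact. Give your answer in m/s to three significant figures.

Horizontal component vₓ = 17.50 cos 68.9° = 6.300 m/s; vertical v_y0 = 17.50 sin 68.9° = 16.33 m/s.
Vertical motion (up positive, ground at y = 0): 4.905 t² − (16.33) t − 13.8 = 0, so t = (16.33 + √(16.33² + 2·9.81·13.8)) / 9.81 = (16.33 + 23.18) / 9.81 = 4.027 s.
Vertical velocity at impact: v_y = v_y0 − g t = 16.33 − 9.81 × 4.027 = −23.18 m/s.
Speed: |v| = √(vₓ² + v_y²) = √(6.300² + 23.18²) = 24.02 m/s.

24.0 m/s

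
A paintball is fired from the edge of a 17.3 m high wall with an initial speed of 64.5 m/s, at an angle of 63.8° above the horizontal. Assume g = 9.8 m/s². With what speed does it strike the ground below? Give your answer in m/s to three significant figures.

67.1 m/s

Resolve: vₓ = 64.50 cos 63.8° = 28.48 m/s and v_y0 = 64.50 sin 63.8° = 57.87 m/s.
Vertical motion (up positive, ground at y = 0): 4.900 t² − (57.87) t − 17.3 = 0, so t = (57.87 + √(57.87² + 2·9.80·17.3)) / 9.80 = (57.87 + 60.73) / 9.80 = 12.10 s.
Vertical velocity at impact: v_y = v_y0 − g t = 57.87 − 9.80 × 12.10 = −60.73 m/s.
Speed: |v| = √(vₓ² + v_y²) = √(28.48² + 60.73²) = 67.08 m/s.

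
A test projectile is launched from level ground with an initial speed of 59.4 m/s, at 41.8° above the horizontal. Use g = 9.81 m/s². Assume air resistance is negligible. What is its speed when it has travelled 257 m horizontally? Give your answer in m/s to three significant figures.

47.6 m/s

Components: vₓ = 59.40 cos 41.8° = 44.28 m/s, v_y0 = 59.40 sin 41.8° = 39.59 m/s.
x = vₓ t ⇒ t = 257/44.28 = 5.804 s.
Vertical velocity there: v_y = v_y0 − g t = 39.59 − 9.81 × 5.804 = −17.34 m/s.
Speed: √(vₓ² + v_y²) = √(44.28² + 17.34²) = 47.56 m/s.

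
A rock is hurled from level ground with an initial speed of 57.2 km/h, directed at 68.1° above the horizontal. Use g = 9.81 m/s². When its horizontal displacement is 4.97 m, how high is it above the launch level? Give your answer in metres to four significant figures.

8.914 m

Convert: 57.2 km/h = 57.2/3.6 = 15.89 m/s.
vₓ = 15.89 cos 68.1° = 5.926 m/s; v_y0 = 15.89 sin 68.1° = 14.74 m/s.
x = vₓ t ⇒ t = 4.97/5.926 = 0.8386 s.
Height: y = v_y0 t − ½ g t² = 14.74 × 0.8386 − 4.905 × 0.8386² = 12.36 − 3.450 = 8.914 m.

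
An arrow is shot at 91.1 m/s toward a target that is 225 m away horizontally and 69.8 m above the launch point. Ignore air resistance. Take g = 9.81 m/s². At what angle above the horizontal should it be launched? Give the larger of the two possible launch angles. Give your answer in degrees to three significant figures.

81.9°

Trajectory: y = x tanθ − g x² (1 + tan²θ)/(2v₀²). With x = 225, y = 69.8, v₀ = 91.1, g = 9.81:
29.92 tan²θ − 225 tanθ + (99.72) = 0.
tanθ = [225 ± √(225² − 4 × 29.92 × (99.72))] / (2 × 29.92) = (225 ± 196.7) / 59.84, giving tanθ = 0.4729 or 7.047.
θ = 25.31° or 81.92°; the larger is 81.92°.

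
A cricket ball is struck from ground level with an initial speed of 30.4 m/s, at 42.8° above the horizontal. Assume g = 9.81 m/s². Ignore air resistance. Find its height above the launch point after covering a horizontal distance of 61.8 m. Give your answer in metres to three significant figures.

Components: vₓ = 30.40 cos 42.8° = 22.31 m/s, v_y0 = 30.40 sin 42.8° = 20.66 m/s.
x = vₓ t ⇒ t = 61.8/22.31 = 2.771 s.
Height: y = v_y0 t − ½ g t² = 20.66 × 2.771 − 4.905 × 2.771² = 57.23 − 37.65 = 19.57 m.

19.6 m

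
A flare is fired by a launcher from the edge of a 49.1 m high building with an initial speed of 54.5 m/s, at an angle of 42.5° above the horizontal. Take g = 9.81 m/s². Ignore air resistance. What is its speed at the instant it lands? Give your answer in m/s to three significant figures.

62.7 m/s

vₓ = 54.50 cos 42.5° = 40.18 m/s; v_y0 = 54.50 sin 42.5° = 36.82 m/s.
The projectile lands when y = 49.1 + (36.82) t − ½·9.81·t² = 0. Positive root: t = (36.82 + √(36.82² + 2·9.81·49.1)) / 9.81 = (36.82 + 48.16) / 9.81 = 8.662 s.
Vertical velocity at impact: v_y = v_y0 − g t = 36.82 − 9.81 × 8.662 = −48.16 m/s.
Speed: |v| = √(vₓ² + v_y²) = √(40.18² + 48.16²) = 62.72 m/s.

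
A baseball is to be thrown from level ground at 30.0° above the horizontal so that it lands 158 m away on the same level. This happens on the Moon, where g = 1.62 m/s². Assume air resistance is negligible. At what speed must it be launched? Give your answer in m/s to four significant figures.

17.19 m/s

On level ground R = v₀² sin 2θ / g ⇒ v₀ = √(gR / sin 2θ).
v₀ = √(1.62 × 158 / sin 60.00°) = √(256.0 / 0.8660) = √295.56 = 17.19 m/s.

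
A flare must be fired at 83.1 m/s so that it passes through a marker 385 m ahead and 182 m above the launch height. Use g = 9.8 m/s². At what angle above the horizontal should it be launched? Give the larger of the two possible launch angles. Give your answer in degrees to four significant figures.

69.09°

Trajectory: y = x tanθ − g x² (1 + tan²θ)/(2v₀²). With x = 385, y = 182, v₀ = 83.1, g = 9.80:
105.2 tan²θ − 385 tanθ + (287.2) = 0.
tanθ = [385 ± √(385² − 4 × 105.2 × (287.2))] / (2 × 105.2) = (385 ± 165.6) / 210.4, giving tanθ = 1.043 or 2.617.
θ = 46.21° or 69.09°; the larger is 69.09°.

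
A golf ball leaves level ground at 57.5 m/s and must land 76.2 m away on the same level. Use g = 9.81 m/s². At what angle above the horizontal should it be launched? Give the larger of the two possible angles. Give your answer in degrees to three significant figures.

R = v₀² sin 2θ / g gives sin 2θ = gR/v₀² = 9.81·76.2/57.5² = 0.2261.
2θ = 13.07° or 180° − 13.07° = 166.9°, so θ = 6.534° or 83.47°.
The larger angle is 83.47°.

83.5°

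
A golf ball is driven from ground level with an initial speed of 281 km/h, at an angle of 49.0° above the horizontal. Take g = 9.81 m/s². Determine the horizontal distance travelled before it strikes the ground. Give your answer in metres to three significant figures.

615 m

Convert: 281 km/h = 281/3.6 = 78.06 m/s.
Resolve: vₓ = 78.06 cos 49.0° = 51.21 m/s and v_y0 = 78.06 sin 49.0° = 58.91 m/s.
Time aloft: T = 2 v_y0 / g = 2 × 58.91 / 9.81 = 12.01 s.
Range: R = vₓ T = 51.21 × 12.01 = 615.0 m.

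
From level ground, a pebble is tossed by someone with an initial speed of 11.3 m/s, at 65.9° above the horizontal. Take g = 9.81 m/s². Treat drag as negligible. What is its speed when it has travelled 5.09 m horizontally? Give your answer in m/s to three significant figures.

4.64 m/s

Horizontal component vₓ = 11.30 cos 65.9° = 4.614 m/s; vertical v_y0 = 11.30 sin 65.9° = 10.32 m/s.
x = vₓ t ⇒ t = 5.09/4.614 = 1.103 s.
Vertical velocity there: v_y = v_y0 − g t = 10.32 − 9.81 × 1.103 = −0.5067 m/s.
Speed: √(vₓ² + v_y²) = √(4.614² + 0.5067²) = 4.642 m/s.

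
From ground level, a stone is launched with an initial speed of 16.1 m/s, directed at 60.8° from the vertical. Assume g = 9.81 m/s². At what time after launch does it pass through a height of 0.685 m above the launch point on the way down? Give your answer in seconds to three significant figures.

1.51 s

Components: vₓ = 16.10 sin 60.8° = 14.05 m/s, v_y0 = 16.10 cos 60.8° = 7.855 m/s.
Height y(t) = 7.855 t − 4.905 t² = 0.685 gives 4.905 t² − 7.855 t + 0.685 = 0.
t = [7.855 ± √(7.855² − 2·9.81·0.685)] / 9.81 = (7.855 ± 6.947) / 9.81, so t = 0.09256 s or t = 1.509 s.
The descending-branch root is 1.509 s.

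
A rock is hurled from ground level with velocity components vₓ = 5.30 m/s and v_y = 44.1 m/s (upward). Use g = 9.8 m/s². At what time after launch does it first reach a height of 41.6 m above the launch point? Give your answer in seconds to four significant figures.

1.071 s

Height y(t) = 44.10 t − 4.900 t² = 41.6 gives 4.900 t² − 44.10 t + 41.6 = 0.
Quadratic formula: t = (44.10 ± √1129.4) / 9.80 = (44.10 ± 33.61) / 9.80 → t = 1.071 s or 7.929 s.
The first (ascending) time is 1.071 s.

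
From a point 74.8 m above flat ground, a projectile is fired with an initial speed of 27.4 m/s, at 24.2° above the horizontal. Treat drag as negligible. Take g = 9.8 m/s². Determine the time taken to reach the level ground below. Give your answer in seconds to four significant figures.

5.218 s

Resolve: vₓ = 27.40 cos 24.2° = 24.99 m/s and v_y0 = 27.40 sin 24.2° = 11.23 m/s.
With up positive and y = 0 at the ground: y(t) = 74.8 + (11.23) t − 4.900 t². Setting y = 0 and taking the positive root: t = [11.23 + √(11.23² + 2·9.80·74.8)] / 9.80 = (11.23 + 39.90) / 9.80 = 5.218 s.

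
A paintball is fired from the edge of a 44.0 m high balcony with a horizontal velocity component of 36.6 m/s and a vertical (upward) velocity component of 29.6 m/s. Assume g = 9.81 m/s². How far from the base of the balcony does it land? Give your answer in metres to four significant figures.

266.0 m

With up positive and y = 0 at the ground: y(t) = 44.0 + (29.60) t − 4.905 t². Setting y = 0 and taking the positive root: t = [29.60 + √(29.60² + 2·9.81·44.0)] / 9.81 = (29.60 + 41.71) / 9.81 = 7.269 s.
Horizontal distance: R = vₓ t = 36.60 × 7.269 = 266.0 m.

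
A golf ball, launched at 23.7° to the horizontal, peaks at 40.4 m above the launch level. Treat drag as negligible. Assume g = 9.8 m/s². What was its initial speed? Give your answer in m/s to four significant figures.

At the peak v_y = 0, so v_y0 = √(2gH) = √(2 × 9.80 × 40.4) = 28.14 m/s.
v_y0 = v₀ sin θ ⇒ v₀ = 28.14 / sin 23.7° = 70.01 m/s.

70.01 m/s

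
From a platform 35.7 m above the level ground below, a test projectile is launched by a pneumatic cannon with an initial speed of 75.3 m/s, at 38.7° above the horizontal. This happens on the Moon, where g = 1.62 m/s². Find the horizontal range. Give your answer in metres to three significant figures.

3460 m

Components: vₓ = 75.30 cos 38.7° = 58.77 m/s, v_y0 = 75.30 sin 38.7° = 47.08 m/s.
The projectile lands when y = 35.7 + (47.08) t − ½·1.62·t² = 0. Positive root: t = (47.08 + √(47.08² + 2·1.62·35.7)) / 1.62 = (47.08 + 48.29) / 1.62 = 58.87 s.
Horizontal distance: R = vₓ t = 58.77 × 58.87 = 3460 m.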